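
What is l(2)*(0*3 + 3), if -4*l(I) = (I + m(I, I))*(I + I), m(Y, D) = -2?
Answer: 0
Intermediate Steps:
l(I) = -I*(-2 + I)/2 (l(I) = -(I - 2)*(I + I)/4 = -(-2 + I)*2*I/4 = -I*(-2 + I)/2)
l(2)*(0*3 + 3) = ((1/2)*2*(2 - 1*2))*(0*3 + 3) = ((1/2)*2*(2 - 2))*(0 + 3) = ((1/2)*2*0)*3 = 0*3 = 0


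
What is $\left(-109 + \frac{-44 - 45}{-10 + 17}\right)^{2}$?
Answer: $\frac{725904}{49} \approx 14814.0$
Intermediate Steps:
$\left(-109 + \frac{-44 - 45}{-10 + 17}\right)^{2} = \left(-109 - \frac{89}{7}\right)^{2} = \left(- \frac{852}{7}\right)^{2} = \frac{725904}{49}$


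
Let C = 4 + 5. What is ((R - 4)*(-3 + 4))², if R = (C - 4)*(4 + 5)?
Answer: 1681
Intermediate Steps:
C = 9
R = 45 (R = (9 - 4)*(4 + 5) = 5*9 = 45)
((R - 4)*(-3 + 4))² = ((45 - 4)*(-3 + 4))² = (41*1)² = 41² = 1681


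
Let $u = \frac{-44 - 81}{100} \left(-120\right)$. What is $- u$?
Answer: $-150$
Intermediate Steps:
$u = 150$ ($u = \left(-44 - 81\right) \frac{1}{100} \left(-120\right) = \left(-125\right) \frac{1}{100} \left(-120\right) = \left(- \frac{5}{4}\right) \left(-120\right) = 150$)
$- u = \left(-1\right) 150 = -150$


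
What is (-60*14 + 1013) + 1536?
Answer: 1709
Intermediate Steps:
(-60*14 + 1013) + 1536 = (-840 + 1013) + 1536 = 173 + 1536 = 1709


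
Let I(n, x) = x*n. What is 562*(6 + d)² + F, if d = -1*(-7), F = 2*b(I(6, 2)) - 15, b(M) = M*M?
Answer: 95251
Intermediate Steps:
I(n, x) = n*x
b(M) = M²
F = 273 (F = 2*(6*2)² - 15 = 2*12² - 15 = 2*144 - 15 = 288 - 15 = 273)
d = 7
562*(6 + d)² + F = 562*(6 + 7)² + 273 = 562*13² + 273 = 562*169 + 273 = 94978 + 273 = 95251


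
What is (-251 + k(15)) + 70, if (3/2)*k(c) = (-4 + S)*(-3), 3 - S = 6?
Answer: -167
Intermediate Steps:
S = -3 (S = 3 - 1*6 = 3 - 6 = -3)
k(c) = 14 (k(c) = 2*((-4 - 3)*(-3))/3 = 2*(-7*(-3))/3 = (2/3)*21 = 14)
(-251 + k(15)) + 70 = (-251 + 14) + 70 = -237 + 70 = -167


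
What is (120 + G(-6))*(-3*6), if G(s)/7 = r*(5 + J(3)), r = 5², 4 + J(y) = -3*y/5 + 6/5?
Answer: -3420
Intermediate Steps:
J(y) = -14/5 - 3*y/5 (J(y) = -4 + (-3*y/5 + 6/5) = -4 + (6/5 - 3*y/5) = -14/5 - 3*y/5)
r = 25
G(s) = 70 (G(s) = 7*(25*(5 + (-14/5 - ⅗*3))) = 7*(25*(5 + (-14/5 - 9/5))) = 7*(25*(5 - 23/5)) = 7*(25*(⅖)) = 7*10 = 70)
(120 + G(-6))*(-3*6) = (120 + 70)*(-3*6) = 190*(-18) = -3420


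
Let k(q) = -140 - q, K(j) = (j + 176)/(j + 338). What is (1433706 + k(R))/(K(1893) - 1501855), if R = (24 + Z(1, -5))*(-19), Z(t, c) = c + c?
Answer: -266573266/279219703 ≈ -0.95471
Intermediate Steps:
Z(t, c) = 2*c
K(j) = (176 + j)/(338 + j)
R = -266 (R = (24 + 2*(-5))*(-19) = (24 - 10)*(-19) = 14*(-19) = -266)
(1433706 + k(R))/(K(1893) - 1501855) = (1433706 + (-140 - 1*(-266)))/((176 + 1893)/(338 + 1893) - 1501855) = (1433706 + (-140 + 266))/(2069/2231 - 1501855) = (1433706 + 126)/((1/2231)*2069 - 1501855) = 1433832/(2069/2231 - 1501855) = 1433832/(-3350636436/2231) = 1433832*(-2231/3350636436) = -266573266/279219703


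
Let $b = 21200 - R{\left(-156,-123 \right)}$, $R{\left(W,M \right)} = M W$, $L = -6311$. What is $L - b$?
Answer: $-8323$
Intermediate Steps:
$b = 2012$ ($b = 21200 - \left(-123\right) \left(-156\right) = 21200 - 19188 = 2012$)
$L - b = -6311 - 2012 = -8323$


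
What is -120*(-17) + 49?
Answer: 2089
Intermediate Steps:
-120*(-17) + 49 = -40*(-51) + 49 = 2040 + 49 = 2089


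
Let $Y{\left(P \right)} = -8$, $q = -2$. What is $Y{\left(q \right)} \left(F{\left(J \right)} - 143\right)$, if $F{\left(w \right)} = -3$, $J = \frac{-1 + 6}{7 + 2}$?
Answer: $1168$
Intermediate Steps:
$J = \frac{5}{9} \approx 0.55556$
$Y{\left(q \right)} \left(F{\left(J \right)} - 143\right) = - 8 \left(-3 - 143\right) = \left(-8\right) \left(-146\right) = 1168$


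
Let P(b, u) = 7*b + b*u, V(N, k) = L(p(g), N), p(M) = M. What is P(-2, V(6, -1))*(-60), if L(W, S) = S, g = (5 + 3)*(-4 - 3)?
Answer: 1560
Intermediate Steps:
g = -56 (g = 8*(-7) = -56)
V(N, k) = N
P(-2, V(6, -1))*(-60) = -2*(7 + 6)*(-60) = -2*13*(-60) = -26*(-60) = 1560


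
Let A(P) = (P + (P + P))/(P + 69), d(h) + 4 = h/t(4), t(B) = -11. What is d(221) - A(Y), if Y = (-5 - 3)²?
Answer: -37357/1463 ≈ -25.535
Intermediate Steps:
Y = 64 (Y = (-8)² = 64)
d(h) = -4 - h/11 (d(h) = -4 + h/(-11) = -4 + h*(-1/11) = -4 - h/11)
A(P) = 3*P/(69 + P) (A(P) = (P + 2*P)/(69 + P) = (3*P)/(69 + P) = 3*P/(69 + P))
d(221) - A(Y) = (-4 - 1/11*221) - 3*64/(69 + 64) = (-4 - 221/11) - 3*64/133 = -265/11 - 3*64/133 = -265/11 - 1*192/133 = -265/11 - 192/133 = -37357/1463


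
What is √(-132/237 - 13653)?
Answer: 23*I*√161081/79 ≈ 116.85*I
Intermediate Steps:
√(-132/237 - 13653) = √(-12*11/237 - 13653) = √(-44/79 - 13653) = √(-1078631/79) = 23*I*√161081/79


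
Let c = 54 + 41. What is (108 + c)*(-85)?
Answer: -17255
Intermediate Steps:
c = 95
(108 + c)*(-85) = (108 + 95)*(-85) = 203*(-85) = -17255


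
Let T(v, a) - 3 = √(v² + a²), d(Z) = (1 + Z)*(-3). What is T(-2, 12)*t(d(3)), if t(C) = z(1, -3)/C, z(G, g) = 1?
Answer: -¼ - √37/6 ≈ -1.2638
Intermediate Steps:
d(Z) = -3 - 3*Z
t(C) = 1/C
T(v, a) = 3 + √(a² + v²) (T(v, a) = 3 + √(v² + a²) = 3 + √(a² + v²))
T(-2, 12)*t(d(3)) = (3 + √(12² + (-2)²))/(-3 - 3*3) = (3 + √(144 + 4))/(-3 - 9) = (3 + √148)/(-12) = (3 + 2*√37)*(-1/12) = -¼ - √37/6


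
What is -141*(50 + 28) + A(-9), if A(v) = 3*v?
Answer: -11025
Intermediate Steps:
-141*(50 + 28) + A(-9) = -141*(50 + 28) + 3*(-9) = -141*78 - 27 = -10998 - 27 = -11025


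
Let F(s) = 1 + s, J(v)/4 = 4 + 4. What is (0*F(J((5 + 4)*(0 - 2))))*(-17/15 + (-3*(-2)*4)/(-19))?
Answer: 0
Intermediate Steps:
J(v) = 32 (J(v) = 4*(4 + 4) = 4*8 = 32)
(0*F(J((5 + 4)*(0 - 2))))*(-17/15 + (-3*(-2)*4)/(-19)) = (0*(1 + 32))*(-17/15 + (-3*(-2)*4)/(-19)) = (0*33)*(-17*1/15 + (6*4)*(-1/19)) = 0*(-17/15 + 24*(-1/19)) = 0*(-17/15 - 24/19) = 0*(-683/285) = 0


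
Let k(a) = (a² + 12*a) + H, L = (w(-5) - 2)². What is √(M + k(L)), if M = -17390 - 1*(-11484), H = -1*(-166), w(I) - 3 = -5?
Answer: 42*I*√3 ≈ 72.746*I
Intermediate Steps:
w(I) = -2 (w(I) = 3 - 5 = -2)
H = 166
L = 16 (L = (-2 - 2)² = (-4)² = 16)
k(a) = 166 + a² + 12*a (k(a) = (a² + 12*a) + 166 = 166 + a² + 12*a)
M = -5906 (M = -17390 + 11484 = -5906)
√(M + k(L)) = √(-5906 + (166 + 16² + 12*16)) = √(-5906 + (166 + 256 + 192)) = √(-5906 + 614) = √(-5292) = 42*I*√3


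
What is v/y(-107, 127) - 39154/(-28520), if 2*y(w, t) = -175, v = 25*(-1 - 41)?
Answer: 190697/14260 ≈ 13.373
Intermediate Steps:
v = -1050 (v = 25*(-42) = -1050)
y(w, t) = -175/2 (y(w, t) = (½)*(-175) = -175/2)
v/y(-107, 127) - 39154/(-28520) = -1050/(-175/2) - 39154/(-28520) = -1050*(-2/175) - 39154*(-1/28520) = 12 + 19577/14260 = 190697/14260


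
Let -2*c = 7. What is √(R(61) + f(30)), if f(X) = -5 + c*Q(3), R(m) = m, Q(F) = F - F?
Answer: 2*√14 ≈ 7.4833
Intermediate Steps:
Q(F) = 0
c = -7/2 (c = -½*7 = -7/2 ≈ -3.5000)
f(X) = -5 (f(X) = -5 - 7/2*0 = -5 + 0 = -5)
√(R(61) + f(30)) = √(61 - 5) = √56 = 2*√14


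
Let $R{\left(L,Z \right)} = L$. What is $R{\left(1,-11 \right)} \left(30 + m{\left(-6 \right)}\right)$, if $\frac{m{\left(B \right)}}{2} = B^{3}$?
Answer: $-402$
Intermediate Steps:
$m{\left(B \right)} = 2 B^{3}$
$R{\left(1,-11 \right)} \left(30 + m{\left(-6 \right)}\right) = 1 \left(30 + 2 \left(-6\right)^{3}\right) = 1 \left(30 + 2 \left(-216\right)\right) = 1 \left(30 - 432\right) = 1 \left(-402\right) = -402$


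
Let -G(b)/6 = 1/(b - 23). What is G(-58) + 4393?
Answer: 118613/27 ≈ 4393.1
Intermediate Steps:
G(b) = -6/(-23 + b) (G(b) = -6/(b - 23) = -6/(-23 + b))
G(-58) + 4393 = -6/(-23 - 58) + 4393 = -6/(-81) + 4393 = -6*(-1/81) + 4393 = 2/27 + 4393 = 118613/27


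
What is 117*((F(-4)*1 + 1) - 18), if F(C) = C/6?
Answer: -2067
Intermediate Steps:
F(C) = C/6 (F(C) = C*(⅙) = C/6)
117*((F(-4)*1 + 1) - 18) = 117*((((⅙)*(-4))*1 + 1) - 18) = 117*((-⅔*1 + 1) - 18) = 117*((-⅔ + 1) - 18) = 117*(⅓ - 18) = 117*(-53/3) = -2067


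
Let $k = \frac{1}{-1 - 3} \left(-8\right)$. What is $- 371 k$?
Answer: $-742$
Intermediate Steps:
$k = 2$ ($k = \frac{1}{-4} \left(-8\right) = \left(- \frac{1}{4}\right) \left(-8\right) = 2$)
$- 371 k = \left(-371\right) 2 = -742$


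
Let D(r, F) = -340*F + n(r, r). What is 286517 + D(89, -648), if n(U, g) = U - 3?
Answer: 506923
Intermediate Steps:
n(U, g) = -3 + U
D(r, F) = -3 + r - 340*F (D(r, F) = -340*F + (-3 + r) = -3 + r - 340*F)
286517 + D(89, -648) = 286517 + (-3 + 89 - 340*(-648)) = 286517 + (-3 + 89 + 220320) = 286517 + 220406 = 506923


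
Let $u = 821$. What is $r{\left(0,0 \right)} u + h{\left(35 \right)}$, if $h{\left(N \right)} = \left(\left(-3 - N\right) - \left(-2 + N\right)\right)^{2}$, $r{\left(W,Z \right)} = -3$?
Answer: $2578$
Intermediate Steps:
$h{\left(N \right)} = \left(-1 - 2 N\right)^{2}$
$r{\left(0,0 \right)} u + h{\left(35 \right)} = \left(-3\right) 821 + \left(1 + 2 \cdot 35\right)^{2} = -2463 + \left(1 + 70\right)^{2} = -2463 + 71^{2} = -2463 + 5041 = 2578$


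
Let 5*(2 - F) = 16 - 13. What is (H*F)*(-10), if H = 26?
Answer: -364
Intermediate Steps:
F = 7/5 (F = 2 - (16 - 13)/5 = 2 - ⅕*3 = 2 - ⅗ = 7/5 ≈ 1.4000)
(H*F)*(-10) = (26*(7/5))*(-10) = (182/5)*(-10) = -364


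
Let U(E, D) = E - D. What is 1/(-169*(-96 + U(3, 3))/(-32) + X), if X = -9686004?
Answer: -1/9686511 ≈ -1.0324e-7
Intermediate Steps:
1/(-169*(-96 + U(3, 3))/(-32) + X) = 1/(-169*(-96 + (3 - 1*3))/(-32) - 9686004) = 1/(-169*(-96 + (3 - 3))*(-1/32) - 9686004) = 1/(-169*(-96 + 0)*(-1/32) - 9686004) = 1/(-169*(-96)*(-1/32) - 9686004) = 1/(16224*(-1/32) - 9686004) = 1/(-507 - 9686004) = 1/(-9686511) = -1/9686511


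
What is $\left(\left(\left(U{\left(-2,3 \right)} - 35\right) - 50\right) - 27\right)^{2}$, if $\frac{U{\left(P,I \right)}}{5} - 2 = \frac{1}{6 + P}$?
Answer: $\frac{162409}{16} \approx 10151.0$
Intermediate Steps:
$U{\left(P,I \right)} = 10 + \frac{5}{6 + P}$
$\left(\left(\left(U{\left(-2,3 \right)} - 35\right) - 50\right) - 27\right)^{2} = \left(\left(\left(\frac{5 \left(13 + 2 \left(-2\right)\right)}{6 - 2} - 35\right) - 50\right) - 27\right)^{2} = \left(\left(\left(\frac{5 \left(13 - 4\right)}{4} - 35\right) - 50\right) - 27\right)^{2} = \left(\left(\left(5 \cdot \frac{1}{4} \cdot 9 - 35\right) - 50\right) - 27\right)^{2} = \left(\left(\left(\frac{45}{4} - 35\right) - 50\right) - 27\right)^{2} = \left(\left(- \frac{95}{4} - 50\right) - 27\right)^{2} = \left(- \frac{295}{4} - 27\right)^{2} = \left(- \frac{403}{4}\right)^{2} = \frac{162409}{16}$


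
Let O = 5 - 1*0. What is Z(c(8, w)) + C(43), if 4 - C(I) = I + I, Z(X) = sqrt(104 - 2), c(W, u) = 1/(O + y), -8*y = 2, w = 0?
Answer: -82 + sqrt(102) ≈ -71.901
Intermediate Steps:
y = -1/4 (y = -1/8*2 = -1/4 ≈ -0.25000)
O = 5 (O = 5 + 0 = 5)
c(W, u) = 4/19 (c(W, u) = 1/(5 - 1/4) = 1/(19/4) = 4/19)
Z(X) = sqrt(102)
C(I) = 4 - 2*I (C(I) = 4 - (I + I) = 4 - 2*I)
Z(c(8, w)) + C(43) = sqrt(102) + (4 - 2*43) = sqrt(102) + (4 - 86) = sqrt(102) - 82 = -82 + sqrt(102)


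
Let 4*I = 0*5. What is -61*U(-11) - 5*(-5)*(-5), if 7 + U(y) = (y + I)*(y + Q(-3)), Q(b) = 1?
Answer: -6408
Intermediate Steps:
I = 0 (I = (0*5)/4 = (¼)*0 = 0)
U(y) = -7 + y*(1 + y) (U(y) = -7 + (y + 0)*(y + 1) = -7 + y*(1 + y))
-61*U(-11) - 5*(-5)*(-5) = -61*(-7 - 11 + (-11)²) - 5*(-5)*(-5) = -61*(-7 - 11 + 121) + 25*(-5) = -61*103 - 125 = -6283 - 125 = -6408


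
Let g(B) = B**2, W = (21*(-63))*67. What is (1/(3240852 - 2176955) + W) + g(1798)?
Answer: 3345065583212/1063897 ≈ 3.1442e+6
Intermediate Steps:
W = -88641 (W = -1323*67 = -88641)
(1/(3240852 - 2176955) + W) + g(1798) = (1/(3240852 - 2176955) - 88641) + 1798**2 = (1/1063897 - 88641) + 3232804 = -94304893976/1063897 + 3232804 = 3345065583212/1063897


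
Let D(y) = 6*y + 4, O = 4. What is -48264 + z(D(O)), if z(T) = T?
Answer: -48236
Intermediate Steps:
D(y) = 4 + 6*y
-48264 + z(D(O)) = -48264 + (4 + 6*4) = -48264 + (4 + 24) = -48264 + 28 = -48236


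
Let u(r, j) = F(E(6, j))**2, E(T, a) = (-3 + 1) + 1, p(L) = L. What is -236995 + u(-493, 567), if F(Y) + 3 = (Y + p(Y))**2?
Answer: -236994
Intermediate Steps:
E(T, a) = -1 (E(T, a) = -2 + 1 = -1)
F(Y) = -3 + 4*Y**2 (F(Y) = -3 + (Y + Y)**2 = -3 + (2*Y)**2 = -3 + 4*Y**2)
u(r, j) = 1 (u(r, j) = (-3 + 4*(-1)**2)**2 = (-3 + 4*1)**2 = (-3 + 4)**2 = 1**2 = 1)
-236995 + u(-493, 567) = -236995 + 1 = -236994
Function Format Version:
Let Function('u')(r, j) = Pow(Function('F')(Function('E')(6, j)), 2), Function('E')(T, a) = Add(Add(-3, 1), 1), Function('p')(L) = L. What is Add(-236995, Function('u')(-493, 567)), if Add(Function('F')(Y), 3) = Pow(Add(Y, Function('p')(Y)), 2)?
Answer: -236994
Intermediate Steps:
Function('E')(T, a) = -1 (Function('E')(T, a) = Add(-2, 1) = -1)
Function('F')(Y) = Add(-3, Mul(4, Pow(Y, 2))) (Function('F')(Y) = Add(-3, Pow(Add(Y, Y), 2)) = Add(-3, Pow(Mul(2, Y), 2)) = Add(-3, Mul(4, Pow(Y, 2))))
Function('u')(r, j) = 1 (Function('u')(r, j) = Pow(Add(-3, Mul(4, Pow(-1, 2))), 2) = Pow(Add(-3, Mul(4, 1)), 2) = Pow(Add(-3, 4), 2) = Pow(1, 2) = 1)
Add(-236995, Function('u')(-493, 567)) = Add(-236995, 1) = -236994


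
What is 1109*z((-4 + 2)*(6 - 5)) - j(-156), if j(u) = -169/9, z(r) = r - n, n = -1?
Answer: -9812/9 ≈ -1090.2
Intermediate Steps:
z(r) = 1 + r (z(r) = r - 1*(-1) = r + 1 = 1 + r)
j(u) = -169/9 (j(u) = -169*⅑ = -169/9)
1109*z((-4 + 2)*(6 - 5)) - j(-156) = 1109*(1 + (-4 + 2)*(6 - 5)) - 1*(-169/9) = 1109*(1 - 2*1) + 169/9 = 1109*(1 - 2) + 169/9 = 1109*(-1) + 169/9 = -1109 + 169/9 = -9812/9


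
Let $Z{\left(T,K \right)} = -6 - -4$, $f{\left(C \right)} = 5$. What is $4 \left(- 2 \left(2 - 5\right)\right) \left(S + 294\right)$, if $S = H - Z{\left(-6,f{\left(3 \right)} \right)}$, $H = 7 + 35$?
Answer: $8112$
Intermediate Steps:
$Z{\left(T,K \right)} = -2$ ($Z{\left(T,K \right)} = -6 + 4 = -2$)
$H = 42$
$S = 44$ ($S = 42 - -2 = 42 + 2 = 44$)
$4 \left(- 2 \left(2 - 5\right)\right) \left(S + 294\right) = 4 \left(- 2 \left(2 - 5\right)\right) \left(44 + 294\right) = 4 \left(\left(-2\right) \left(-3\right)\right) 338 = 4 \cdot 6 \cdot 338 = 24 \cdot 338 = 8112$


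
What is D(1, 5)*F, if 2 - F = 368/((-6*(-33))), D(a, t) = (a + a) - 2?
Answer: 0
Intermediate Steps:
D(a, t) = -2 + 2*a (D(a, t) = 2*a - 2 = -2 + 2*a)
F = 14/99 (F = 2 - 368/((-6*(-33))) = 2 - 368/198 = 2 - 1*184/99 = 2 - 184/99 = 14/99 ≈ 0.14141)
D(1, 5)*F = (-2 + 2*1)*(14/99) = (-2 + 2)*(14/99) = 0*(14/99) = 0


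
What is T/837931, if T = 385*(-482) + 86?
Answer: -185484/837931 ≈ -0.22136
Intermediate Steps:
T = -185484 (T = -185570 + 86 = -185484)
T/837931 = -185484/837931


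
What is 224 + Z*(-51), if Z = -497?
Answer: 25571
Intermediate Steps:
224 + Z*(-51) = 224 - 497*(-51) = 224 + 25347 = 25571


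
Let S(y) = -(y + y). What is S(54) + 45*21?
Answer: 837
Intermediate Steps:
S(y) = -2*y
S(54) + 45*21 = -2*54 + 45*21 = -108 + 945 = 837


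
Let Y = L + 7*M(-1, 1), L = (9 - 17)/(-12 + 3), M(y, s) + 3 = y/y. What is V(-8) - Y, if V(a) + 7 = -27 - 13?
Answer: -305/9 ≈ -33.889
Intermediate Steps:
V(a) = -47 (V(a) = -7 + (-27 - 13) = -7 - 40 = -47)
M(y, s) = -2 (M(y, s) = -3 + y/y = -3 + 1 = -2)
L = 8/9 (L = -8/(-9) = -8*(-1/9) = 8/9 ≈ 0.88889)
Y = -118/9 (Y = 8/9 + 7*(-2) = 8/9 - 14 = -118/9 ≈ -13.111)
V(-8) - Y = -47 - 1*(-118/9) = -47 + 118/9 = -305/9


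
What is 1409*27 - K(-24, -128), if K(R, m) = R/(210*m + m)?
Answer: 128433165/3376 ≈ 38043.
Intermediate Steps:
K(R, m) = R/(211*m) (K(R, m) = R/((211*m)) = R*(1/(211*m)) = R/(211*m))
1409*27 - K(-24, -128) = 1409*27 - (-24)/(211*(-128)) = 38043 - (-24)*(-1)/(211*128) = 38043 - 1*3/3376 = 38043 - 3/3376 = 128433165/3376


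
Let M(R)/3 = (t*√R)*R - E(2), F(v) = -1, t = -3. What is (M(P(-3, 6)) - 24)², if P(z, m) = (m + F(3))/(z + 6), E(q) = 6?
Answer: 2139 + 420*√15 ≈ 3765.7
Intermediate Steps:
P(z, m) = (-1 + m)/(6 + z) (P(z, m) = (m - 1)/(z + 6) = (-1 + m)/(6 + z))
M(R) = -18 - 9*R^(3/2) (M(R) = 3*((-3*√R)*R - 1*6) = 3*(-3*R^(3/2) - 6) = 3*(-6 - 3*R^(3/2)) = -18 - 9*R^(3/2))
(M(P(-3, 6)) - 24)² = ((-18 - 9*(-1 + 6)^(3/2)/(6 - 3)^(3/2)) - 24)² = ((-18 - 9*5*√15/9) - 24)² = ((-18 - 5*√15) - 24)² = (-42 - 5*√15)²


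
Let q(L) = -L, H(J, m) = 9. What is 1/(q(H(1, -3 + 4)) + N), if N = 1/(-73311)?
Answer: -73311/659800 ≈ -0.11111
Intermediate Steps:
N = -1/73311 ≈ -1.3641e-5
1/(q(H(1, -3 + 4)) + N) = 1/(-1*9 - 1/73311) = 1/(-9 - 1/73311) = 1/(-659800/73311) = -73311/659800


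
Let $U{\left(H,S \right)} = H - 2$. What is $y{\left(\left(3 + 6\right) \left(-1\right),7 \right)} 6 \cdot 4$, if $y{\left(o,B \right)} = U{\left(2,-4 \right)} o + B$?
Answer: $168$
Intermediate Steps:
$U{\left(H,S \right)} = -2 + H$
$y{\left(o,B \right)} = B$ ($y{\left(o,B \right)} = \left(-2 + 2\right) o + B = 0 o + B = 0 + B = B$)
$y{\left(\left(3 + 6\right) \left(-1\right),7 \right)} 6 \cdot 4 = 7 \cdot 6 \cdot 4 = 42 \cdot 4 = 168$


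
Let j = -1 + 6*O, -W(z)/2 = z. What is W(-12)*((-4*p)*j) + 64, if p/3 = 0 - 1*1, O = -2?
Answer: -3680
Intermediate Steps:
W(z) = -2*z
j = -13 (j = -1 + 6*(-2) = -1 - 12 = -13)
p = -3 (p = 3*(0 - 1*1) = 3*(0 - 1) = 3*(-1) = -3)
W(-12)*((-4*p)*j) + 64 = (-2*(-12))*(-4*(-3)*(-13)) + 64 = 24*(12*(-13)) + 64 = 24*(-156) + 64 = -3744 + 64 = -3680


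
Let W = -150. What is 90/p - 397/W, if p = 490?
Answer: 20803/7350 ≈ 2.8303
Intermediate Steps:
90/p - 397/W = 90/490 - 397/(-150) = 90*(1/490) - 397*(-1/150) = 9/49 + 397/150 = 20803/7350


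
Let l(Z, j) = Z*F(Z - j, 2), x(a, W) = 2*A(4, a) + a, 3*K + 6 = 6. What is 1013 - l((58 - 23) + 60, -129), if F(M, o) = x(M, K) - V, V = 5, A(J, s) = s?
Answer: -62352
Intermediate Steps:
K = 0 (K = -2 + (⅓)*6 = -2 + 2 = 0)
x(a, W) = 3*a (x(a, W) = 2*a + a = 3*a)
F(M, o) = -5 + 3*M (F(M, o) = 3*M - 1*5 = 3*M - 5 = -5 + 3*M)
l(Z, j) = Z*(-5 - 3*j + 3*Z) (l(Z, j) = Z*(-5 + 3*(Z - j)) = Z*(-5 + (-3*j + 3*Z)) = Z*(-5 - 3*j + 3*Z))
1013 - l((58 - 23) + 60, -129) = 1013 - ((58 - 23) + 60)*(-5 - 3*(-129) + 3*((58 - 23) + 60)) = 1013 - (35 + 60)*(-5 + 387 + 3*(35 + 60)) = 1013 - 95*(-5 + 387 + 3*95) = 1013 - 95*(-5 + 387 + 285) = 1013 - 95*667 = 1013 - 1*63365 = 1013 - 63365 = -62352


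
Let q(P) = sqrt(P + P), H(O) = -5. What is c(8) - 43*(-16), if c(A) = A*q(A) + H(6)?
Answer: 715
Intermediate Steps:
q(P) = sqrt(2)*sqrt(P) (q(P) = sqrt(2*P) = sqrt(2)*sqrt(P))
c(A) = -5 + sqrt(2)*A**(3/2) (c(A) = A*(sqrt(2)*sqrt(A)) - 5 = sqrt(2)*A**(3/2) - 5 = -5 + sqrt(2)*A**(3/2))
c(8) - 43*(-16) = (-5 + sqrt(2)*8**(3/2)) - 43*(-16) = (-5 + sqrt(2)*(16*sqrt(2))) + 688 = (-5 + 32) + 688 = 27 + 688 = 715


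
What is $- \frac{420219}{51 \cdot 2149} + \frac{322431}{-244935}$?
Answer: $- \frac{15362717326}{2982736785} \approx -5.1505$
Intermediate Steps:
$- \frac{420219}{51 \cdot 2149} + \frac{322431}{-244935} = - \frac{420219}{109599} + 322431 \left(- \frac{1}{244935}\right) = \left(-420219\right) \frac{1}{109599} - \frac{107477}{81645} = - \frac{140073}{36533} - \frac{107477}{81645} = - \frac{15362717326}{2982736785}$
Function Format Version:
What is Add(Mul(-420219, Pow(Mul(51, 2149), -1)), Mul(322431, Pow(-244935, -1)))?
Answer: Rational(-15362717326, 2982736785) ≈ -5.1505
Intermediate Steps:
Add(Mul(-420219, Pow(Mul(51, 2149), -1)), Mul(322431, Pow(-244935, -1))) = Add(Mul(-420219, Pow(109599, -1)), Mul(322431, Rational(-1, 244935))) = Add(Mul(-420219, Rational(1, 109599)), Rational(-107477, 81645)) = Add(Rational(-140073, 36533), Rational(-107477, 81645)) = Rational(-15362717326, 2982736785)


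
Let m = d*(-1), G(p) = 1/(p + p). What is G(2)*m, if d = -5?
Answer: 5/4 ≈ 1.2500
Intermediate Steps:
G(p) = 1/(2*p)
m = 5 (m = -5*(-1) = 5)
G(2)*m = ((½)/2)*5 = ((½)*(½))*5 = (¼)*5 = 5/4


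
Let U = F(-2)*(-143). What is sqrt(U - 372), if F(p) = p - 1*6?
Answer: 2*sqrt(193) ≈ 27.785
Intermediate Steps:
F(p) = -6 + p (F(p) = p - 6 = -6 + p)
U = 1144 (U = (-6 - 2)*(-143) = -8*(-143) = 1144)
sqrt(U - 372) = sqrt(1144 - 372) = sqrt(772) = 2*sqrt(193)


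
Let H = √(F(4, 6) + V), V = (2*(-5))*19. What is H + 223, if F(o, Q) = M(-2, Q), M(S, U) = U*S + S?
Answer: 223 + 2*I*√51 ≈ 223.0 + 14.283*I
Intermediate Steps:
M(S, U) = S + S*U (M(S, U) = S*U + S = S + S*U)
V = -190 (V = -10*19 = -190)
F(o, Q) = -2 - 2*Q (F(o, Q) = -2*(1 + Q) = -2 - 2*Q)
H = 2*I*√51 (H = √((-2 - 2*6) - 190) = √((-2 - 12) - 190) = √(-14 - 190) = √(-204) = 2*I*√51 ≈ 14.283*I)
H + 223 = 2*I*√51 + 223 = 223 + 2*I*√51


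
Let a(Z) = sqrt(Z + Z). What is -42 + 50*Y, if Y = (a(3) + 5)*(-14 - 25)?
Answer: -9792 - 1950*sqrt(6) ≈ -14569.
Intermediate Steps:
a(Z) = sqrt(2)*sqrt(Z) (a(Z) = sqrt(2*Z) = sqrt(2)*sqrt(Z))
Y = -195 - 39*sqrt(6) (Y = (sqrt(2)*sqrt(3) + 5)*(-14 - 25) = (sqrt(6) + 5)*(-39) = (5 + sqrt(6))*(-39) = -195 - 39*sqrt(6) ≈ -290.53)
-42 + 50*Y = -42 + 50*(-195 - 39*sqrt(6)) = -42 + (-9750 - 1950*sqrt(6)) = -9792 - 1950*sqrt(6)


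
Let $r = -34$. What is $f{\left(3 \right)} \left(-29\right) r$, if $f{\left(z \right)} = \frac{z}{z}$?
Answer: $986$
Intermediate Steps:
$f{\left(z \right)} = 1$
$f{\left(3 \right)} \left(-29\right) r = 1 \left(-29\right) \left(-34\right) = \left(-29\right) \left(-34\right) = 986$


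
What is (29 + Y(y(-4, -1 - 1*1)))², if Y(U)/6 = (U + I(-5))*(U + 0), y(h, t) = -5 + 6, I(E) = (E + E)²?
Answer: 403225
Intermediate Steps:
I(E) = 4*E² (I(E) = (2*E)² = 4*E²)
y(h, t) = 1
Y(U) = 6*U*(100 + U) (Y(U) = 6*((U + 4*(-5)²)*(U + 0)) = 6*((U + 4*25)*U) = 6*((U + 100)*U) = 6*((100 + U)*U) = 6*(U*(100 + U)) = 6*U*(100 + U))
(29 + Y(y(-4, -1 - 1*1)))² = (29 + 6*1*(100 + 1))² = (29 + 6*1*101)² = (29 + 606)² = 635² = 403225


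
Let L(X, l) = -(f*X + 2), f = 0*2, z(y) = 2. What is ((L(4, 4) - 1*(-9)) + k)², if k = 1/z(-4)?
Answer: 225/4 ≈ 56.250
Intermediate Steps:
f = 0
k = ½ (k = 1/2 = ½ ≈ 0.50000)
L(X, l) = -2 (L(X, l) = -(0*X + 2) = -(0 + 2) = -1*2 = -2)
((L(4, 4) - 1*(-9)) + k)² = ((-2 - 1*(-9)) + ½)² = ((-2 + 9) + ½)² = (7 + ½)² = (15/2)² = 225/4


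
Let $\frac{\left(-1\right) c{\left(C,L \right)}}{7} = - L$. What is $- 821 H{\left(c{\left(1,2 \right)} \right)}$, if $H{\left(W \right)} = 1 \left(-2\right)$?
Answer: $1642$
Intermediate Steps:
$c{\left(C,L \right)} = 7 L$ ($c{\left(C,L \right)} = - 7 \left(- L\right) = 7 L$)
$H{\left(W \right)} = -2$
$- 821 H{\left(c{\left(1,2 \right)} \right)} = \left(-821\right) \left(-2\right) = 1642$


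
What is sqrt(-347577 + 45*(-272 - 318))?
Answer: I*sqrt(374127) ≈ 611.66*I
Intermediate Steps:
sqrt(-347577 + 45*(-272 - 318)) = sqrt(-347577 + 45*(-590)) = sqrt(-347577 - 26550) = sqrt(-374127) = I*sqrt(374127)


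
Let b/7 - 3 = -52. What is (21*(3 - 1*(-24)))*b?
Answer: -194481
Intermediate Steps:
b = -343 (b = 21 + 7*(-52) = 21 - 364 = -343)
(21*(3 - 1*(-24)))*b = (21*(3 - 1*(-24)))*(-343) = (21*(3 + 24))*(-343) = (21*27)*(-343) = 567*(-343) = -194481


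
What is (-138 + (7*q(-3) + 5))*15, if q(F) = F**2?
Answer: -1050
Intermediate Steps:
(-138 + (7*q(-3) + 5))*15 = (-138 + (7*(-3)**2 + 5))*15 = (-138 + (7*9 + 5))*15 = (-138 + (63 + 5))*15 = (-138 + 68)*15 = -70*15 = -1050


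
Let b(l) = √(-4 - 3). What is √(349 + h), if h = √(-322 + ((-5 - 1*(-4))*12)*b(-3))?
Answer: √(349 + √2*√(-161 - 6*I*√7)) ≈ 18.711 - 0.4801*I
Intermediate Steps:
b(l) = I*√7 (b(l) = √(-7) = I*√7)
h = √(-322 - 12*I*√7) (h = √(-322 + ((-5 - 1*(-4))*12)*(I*√7)) = √(-322 + ((-5 + 4)*12)*(I*√7)) = √(-322 + (-1*12)*(I*√7)) = √(-322 - 12*I*√7) ≈ 0.88358 - 17.966*I)
√(349 + h) = √(349 + √(-322 - 12*I*√7))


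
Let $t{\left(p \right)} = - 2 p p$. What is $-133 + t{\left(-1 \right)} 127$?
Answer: $-387$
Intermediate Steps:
$t{\left(p \right)} = - 2 p^{2}$
$-133 + t{\left(-1 \right)} 127 = -133 + - 2 \left(-1\right)^{2} \cdot 127 = -133 + \left(-2\right) 1 \cdot 127 = -133 - 254 = -387$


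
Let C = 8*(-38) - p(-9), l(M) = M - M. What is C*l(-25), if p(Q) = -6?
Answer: 0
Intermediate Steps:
l(M) = 0
C = -298 (C = 8*(-38) - 1*(-6) = -304 + 6 = -298)
C*l(-25) = -298*0 = 0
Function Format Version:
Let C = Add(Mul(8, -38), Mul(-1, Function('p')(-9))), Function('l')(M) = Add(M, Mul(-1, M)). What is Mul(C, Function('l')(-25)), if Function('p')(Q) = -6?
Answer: 0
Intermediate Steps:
Function('l')(M) = 0
C = -298 (C = Add(Mul(8, -38), Mul(-1, -6)) = Add(-304, 6) = -298)
Mul(C, Function('l')(-25)) = Mul(-298, 0) = 0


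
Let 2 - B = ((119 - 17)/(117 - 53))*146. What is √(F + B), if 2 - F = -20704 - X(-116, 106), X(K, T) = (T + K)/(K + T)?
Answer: √327621/4 ≈ 143.10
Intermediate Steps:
X(K, T) = 1 (X(K, T) = (K + T)/(K + T) = 1)
B = -3691/16 (B = 2 - (119 - 17)/(117 - 53)*146 = 2 - 102/64*146 = 2 - 102*(1/64)*146 = 2 - 51*146/32 = 2 - 1*3723/16 = 2 - 3723/16 = -3691/16 ≈ -230.69)
F = 20707 (F = 2 - (-20704 - 1*1) = 2 - (-20704 - 1) = 2 - 1*(-20705) = 2 + 20705 = 20707)
√(F + B) = √(20707 - 3691/16) = √(327621/16) = √327621/4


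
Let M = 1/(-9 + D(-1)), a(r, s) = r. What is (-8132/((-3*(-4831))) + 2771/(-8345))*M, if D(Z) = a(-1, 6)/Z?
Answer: 108021643/967552680 ≈ 0.11164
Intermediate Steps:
D(Z) = -1/Z
M = -⅛ (M = 1/(-9 - 1/(-1)) = 1/(-9 - 1*(-1)) = 1/(-9 + 1) = 1/(-8) = -⅛ ≈ -0.12500)
(-8132/((-3*(-4831))) + 2771/(-8345))*M = (-8132/((-3*(-4831))) + 2771/(-8345))*(-⅛) = (-8132/14493 + 2771*(-1/8345))*(-⅛) = (-8132*1/14493 - 2771/8345)*(-⅛) = (-8132/14493 - 2771/8345)*(-⅛) = -108021643/120944085*(-⅛) = 108021643/967552680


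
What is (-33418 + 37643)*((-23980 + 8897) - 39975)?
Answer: -232620050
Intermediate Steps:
(-33418 + 37643)*((-23980 + 8897) - 39975) = 4225*(-15083 - 39975) = 4225*(-55058) = -232620050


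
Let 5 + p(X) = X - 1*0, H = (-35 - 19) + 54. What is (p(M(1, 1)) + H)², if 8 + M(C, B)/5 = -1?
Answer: 2500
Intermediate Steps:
H = 0 (H = -54 + 54 = 0)
M(C, B) = -45 (M(C, B) = -40 + 5*(-1) = -40 - 5 = -45)
p(X) = -5 + X (p(X) = -5 + (X - 1*0) = -5 + (X + 0) = -5 + X)
(p(M(1, 1)) + H)² = ((-5 - 45) + 0)² = (-50 + 0)² = (-50)² = 2500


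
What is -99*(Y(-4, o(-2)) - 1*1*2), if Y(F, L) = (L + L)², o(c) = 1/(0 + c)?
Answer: 99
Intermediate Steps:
o(c) = 1/c
Y(F, L) = 4*L² (Y(F, L) = (2*L)² = 4*L²)
-99*(Y(-4, o(-2)) - 1*1*2) = -99*(4*(1/(-2))² - 1*1*2) = -99*(4*(-½)² - 1*2) = -99*(4*(¼) - 2) = -99*(1 - 2) = -99*(-1) = 99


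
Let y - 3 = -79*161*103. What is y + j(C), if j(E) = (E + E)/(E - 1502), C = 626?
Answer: -286902139/219 ≈ -1.3101e+6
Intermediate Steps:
j(E) = 2*E/(-1502 + E) (j(E) = (2*E)/(-1502 + E) = 2*E/(-1502 + E))
y = -1310054 (y = 3 - 79*161*103 = 3 - 12719*103 = 3 - 1310057 = -1310054)
y + j(C) = -1310054 + 2*626/(-1502 + 626) = -1310054 + 2*626/(-876) = -1310054 + 2*626*(-1/876) = -1310054 - 313/219 = -286902139/219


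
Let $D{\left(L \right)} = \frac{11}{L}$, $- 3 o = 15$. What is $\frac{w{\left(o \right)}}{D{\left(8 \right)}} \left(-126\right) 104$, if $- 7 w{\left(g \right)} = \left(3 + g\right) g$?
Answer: $\frac{149760}{11} \approx 13615.0$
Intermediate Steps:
$o = -5$ ($o = \left(- \frac{1}{3}\right) 15 = -5$)
$w{\left(g \right)} = - \frac{g \left(3 + g\right)}{7}$ ($w{\left(g \right)} = - \frac{\left(3 + g\right) g}{7} = - \frac{g \left(3 + g\right)}{7}$)
$\frac{w{\left(o \right)}}{D{\left(8 \right)}} \left(-126\right) 104 = \frac{\left(- \frac{1}{7}\right) \left(-5\right) \left(3 - 5\right)}{11 \cdot \frac{1}{8}} \left(-126\right) 104 = \frac{\left(- \frac{1}{7}\right) \left(-5\right) \left(-2\right)}{11 \cdot \frac{1}{8}} \left(-126\right) 104 = - \frac{10}{7 \cdot \frac{11}{8}} \left(-126\right) 104 = \left(- \frac{10}{7}\right) \frac{8}{11} \left(-126\right) 104 = \left(- \frac{80}{77}\right) \left(-126\right) 104 = \frac{1440}{11} \cdot 104 = \frac{149760}{11}$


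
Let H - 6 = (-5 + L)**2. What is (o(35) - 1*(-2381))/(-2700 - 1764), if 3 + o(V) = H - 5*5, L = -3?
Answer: -2423/4464 ≈ -0.54279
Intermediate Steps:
H = 70 (H = 6 + (-5 - 3)**2 = 6 + (-8)**2 = 6 + 64 = 70)
o(V) = 42 (o(V) = -3 + (70 - 5*5) = -3 + (70 - 25) = -3 + 45 = 42)
(o(35) - 1*(-2381))/(-2700 - 1764) = (42 - 1*(-2381))/(-2700 - 1764) = (42 + 2381)/(-4464) = 2423*(-1/4464) = -2423/4464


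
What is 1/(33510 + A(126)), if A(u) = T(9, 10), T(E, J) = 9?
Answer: 1/33519 ≈ 2.9834e-5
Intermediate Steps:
A(u) = 9
1/(33510 + A(126)) = 1/(33510 + 9) = 1/33519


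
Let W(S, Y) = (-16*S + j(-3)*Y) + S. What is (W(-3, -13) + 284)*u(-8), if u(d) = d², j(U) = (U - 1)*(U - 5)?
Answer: -5568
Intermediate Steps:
j(U) = (-1 + U)*(-5 + U)
W(S, Y) = -15*S + 32*Y (W(S, Y) = (-16*S + (5 + (-3)² - 6*(-3))*Y) + S = (-16*S + (5 + 9 + 18)*Y) + S = (-16*S + 32*Y) + S = -15*S + 32*Y)
(W(-3, -13) + 284)*u(-8) = ((-15*(-3) + 32*(-13)) + 284)*(-8)² = ((45 - 416) + 284)*64 = (-371 + 284)*64 = -87*64 = -5568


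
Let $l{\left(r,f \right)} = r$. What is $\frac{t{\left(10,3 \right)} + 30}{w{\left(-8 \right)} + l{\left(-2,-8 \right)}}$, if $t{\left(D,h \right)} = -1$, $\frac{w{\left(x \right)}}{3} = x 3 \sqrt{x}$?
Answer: $- \frac{29}{20738} + \frac{1044 i \sqrt{2}}{10369} \approx -0.0013984 + 0.14239 i$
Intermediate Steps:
$w{\left(x \right)} = 9 x^{\frac{3}{2}}$ ($w{\left(x \right)} = 3 x 3 \sqrt{x} = 3 \cdot 3 x \sqrt{x} = 3 \cdot 3 x^{\frac{3}{2}} = 9 x^{\frac{3}{2}}$)
$\frac{t{\left(10,3 \right)} + 30}{w{\left(-8 \right)} + l{\left(-2,-8 \right)}} = \frac{-1 + 30}{9 \left(-8\right)^{\frac{3}{2}} - 2} = \frac{29}{9 \left(- 16 i \sqrt{2}\right) - 2} = \frac{29}{- 144 i \sqrt{2} - 2} = \frac{29}{-2 - 144 i \sqrt{2}}$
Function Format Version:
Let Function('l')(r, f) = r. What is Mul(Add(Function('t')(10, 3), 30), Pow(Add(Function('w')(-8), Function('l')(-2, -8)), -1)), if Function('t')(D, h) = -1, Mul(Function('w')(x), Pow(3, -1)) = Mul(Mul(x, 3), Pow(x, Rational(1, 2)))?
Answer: Add(Rational(-29, 20738), Mul(Rational(1044, 10369), I, Pow(2, Rational(1, 2)))) ≈ Add(-0.0013984, Mul(0.14239, I))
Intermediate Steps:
Function('w')(x) = Mul(9, Pow(x, Rational(3, 2))) (Function('w')(x) = Mul(3, Mul(Mul(x, 3), Pow(x, Rational(1, 2)))) = Mul(3, Mul(Mul(3, x), Pow(x, Rational(1, 2)))) = Mul(3, Mul(3, Pow(x, Rational(3, 2)))) = Mul(9, Pow(x, Rational(3, 2))))
Mul(Add(Function('t')(10, 3), 30), Pow(Add(Function('w')(-8), Function('l')(-2, -8)), -1)) = Mul(Add(-1, 30), Pow(Add(Mul(9, Pow(-8, Rational(3, 2))), -2), -1)) = Mul(29, Pow(Add(Mul(9, Mul(-16, I, Pow(2, Rational(1, 2)))), -2), -1)) = Mul(29, Pow(Add(Mul(-144, I, Pow(2, Rational(1, 2))), -2), -1)) = Mul(29, Pow(Add(-2, Mul(-144, I, Pow(2, Rational(1, 2)))), -1))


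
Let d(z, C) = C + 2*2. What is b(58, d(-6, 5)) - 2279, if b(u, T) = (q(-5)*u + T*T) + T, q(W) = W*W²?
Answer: -9439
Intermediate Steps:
d(z, C) = 4 + C (d(z, C) = C + 4 = 4 + C)
q(W) = W³
b(u, T) = T + T² - 125*u (b(u, T) = ((-5)³*u + T*T) + T = (-125*u + T²) + T = (T² - 125*u) + T = T + T² - 125*u)
b(58, d(-6, 5)) - 2279 = ((4 + 5) + (4 + 5)² - 125*58) - 2279 = (9 + 9² - 7250) - 2279 = (9 + 81 - 7250) - 2279 = -7160 - 2279 = -9439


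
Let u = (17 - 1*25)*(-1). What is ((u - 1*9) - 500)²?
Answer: 251001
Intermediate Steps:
u = 8 (u = (17 - 25)*(-1) = -8*(-1) = 8)
((u - 1*9) - 500)² = ((8 - 1*9) - 500)² = ((8 - 9) - 500)² = (-1 - 500)² = (-501)² = 251001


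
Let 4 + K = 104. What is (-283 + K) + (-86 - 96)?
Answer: -365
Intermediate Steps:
K = 100 (K = -4 + 104 = 100)
(-283 + K) + (-86 - 96) = (-283 + 100) + (-86 - 96) = -183 - 182 = -365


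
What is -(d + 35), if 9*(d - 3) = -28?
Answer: -314/9 ≈ -34.889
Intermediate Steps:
d = -⅑ (d = 3 + (⅑)*(-28) = 3 - 28/9 = -⅑ ≈ -0.11111)
-(d + 35) = -(-⅑ + 35) = -1*314/9 = -314/9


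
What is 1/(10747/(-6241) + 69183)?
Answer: 6241/431760356 ≈ 1.4455e-5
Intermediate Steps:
1/(10747/(-6241) + 69183) = 1/(10747*(-1/6241) + 69183) = 1/(-10747/6241 + 69183) = 1/(431760356/6241) = 6241/431760356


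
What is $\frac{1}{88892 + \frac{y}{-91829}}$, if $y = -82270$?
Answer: $\frac{91829}{8162945738} \approx 1.1249 \cdot 10^{-5}$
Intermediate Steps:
$\frac{1}{88892 + \frac{y}{-91829}} = \frac{1}{88892 - \frac{82270}{-91829}} = \frac{1}{88892 - - \frac{82270}{91829}} = \frac{1}{88892 + \frac{82270}{91829}} = \frac{1}{\frac{8162945738}{91829}} = \frac{91829}{8162945738}$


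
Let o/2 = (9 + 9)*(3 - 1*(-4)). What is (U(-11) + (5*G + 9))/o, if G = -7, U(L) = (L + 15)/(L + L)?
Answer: -8/77 ≈ -0.10390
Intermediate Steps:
U(L) = (15 + L)/(2*L) (U(L) = (15 + L)/((2*L)) = (15 + L)*(1/(2*L)) = (15 + L)/(2*L))
o = 252 (o = 2*((9 + 9)*(3 - 1*(-4))) = 2*(18*(3 + 4)) = 2*(18*7) = 2*126 = 252)
(U(-11) + (5*G + 9))/o = ((½)*(15 - 11)/(-11) + (5*(-7) + 9))/252 = ((½)*(-1/11)*4 + (-35 + 9))*(1/252) = (-2/11 - 26)*(1/252) = -288/11*1/252 = -8/77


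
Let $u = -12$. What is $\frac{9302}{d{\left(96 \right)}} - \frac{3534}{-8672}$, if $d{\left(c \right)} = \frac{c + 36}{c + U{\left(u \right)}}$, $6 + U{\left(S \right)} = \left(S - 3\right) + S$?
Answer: $\frac{211770165}{47696} \approx 4440.0$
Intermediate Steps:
$U{\left(S \right)} = -9 + 2 S$ ($U{\left(S \right)} = -6 + \left(\left(S - 3\right) + S\right) = -6 + \left(\left(-3 + S\right) + S\right) = -6 + \left(-3 + 2 S\right) = -9 + 2 S$)
$d{\left(c \right)} = \frac{36 + c}{-33 + c}$ ($d{\left(c \right)} = \frac{c + 36}{c + \left(-9 + 2 \left(-12\right)\right)} = \frac{36 + c}{c - 33} = \frac{36 + c}{-33 + c}$)
$\frac{9302}{d{\left(96 \right)}} - \frac{3534}{-8672} = \frac{9302}{\frac{1}{-33 + 96} \left(36 + 96\right)} - \frac{3534}{-8672} = \frac{9302}{\frac{1}{63} \cdot 132} - - \frac{1767}{4336} = \frac{9302}{\frac{1}{63} \cdot 132} + \frac{1767}{4336} = \frac{9302}{\frac{44}{21}} + \frac{1767}{4336} = 9302 \cdot \frac{21}{44} + \frac{1767}{4336} = \frac{97671}{22} + \frac{1767}{4336} = \frac{211770165}{47696}$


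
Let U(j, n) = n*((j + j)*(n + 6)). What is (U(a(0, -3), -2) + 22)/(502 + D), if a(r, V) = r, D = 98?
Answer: 11/300 ≈ 0.036667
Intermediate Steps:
U(j, n) = 2*j*n*(6 + n) (U(j, n) = n*((2*j)*(6 + n)) = n*(2*j*(6 + n)) = 2*j*n*(6 + n))
(U(a(0, -3), -2) + 22)/(502 + D) = (2*0*(-2)*(6 - 2) + 22)/(502 + 98) = (2*0*(-2)*4 + 22)/600 = (0 + 22)*(1/600) = 22*(1/600) = 11/300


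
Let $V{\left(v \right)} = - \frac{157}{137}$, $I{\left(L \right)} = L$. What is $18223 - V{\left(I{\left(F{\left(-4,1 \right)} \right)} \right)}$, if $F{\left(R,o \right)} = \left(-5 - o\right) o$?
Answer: $\frac{2496708}{137} \approx 18224.0$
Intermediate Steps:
$F{\left(R,o \right)} = o \left(-5 - o\right)$
$V{\left(v \right)} = - \frac{157}{137}$ ($V{\left(v \right)} = \left(-157\right) \frac{1}{137} = - \frac{157}{137}$)
$18223 - V{\left(I{\left(F{\left(-4,1 \right)} \right)} \right)} = 18223 - - \frac{157}{137} = 18223 + \frac{157}{137} = \frac{2496708}{137}$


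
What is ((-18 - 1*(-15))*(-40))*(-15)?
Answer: -1800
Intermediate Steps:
((-18 - 1*(-15))*(-40))*(-15) = ((-18 + 15)*(-40))*(-15) = -3*(-40)*(-15) = 120*(-15) = -1800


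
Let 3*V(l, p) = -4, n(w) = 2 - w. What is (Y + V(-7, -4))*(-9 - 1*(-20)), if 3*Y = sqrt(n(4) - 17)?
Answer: -44/3 + 11*I*sqrt(19)/3 ≈ -14.667 + 15.983*I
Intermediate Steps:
V(l, p) = -4/3 (V(l, p) = (1/3)*(-4) = -4/3)
Y = I*sqrt(19)/3 (Y = sqrt((2 - 1*4) - 17)/3 = sqrt((2 - 4) - 17)/3 = sqrt(-2 - 17)/3 = sqrt(-19)/3 = (I*sqrt(19))/3 = I*sqrt(19)/3 ≈ 1.453*I)
(Y + V(-7, -4))*(-9 - 1*(-20)) = (I*sqrt(19)/3 - 4/3)*(-9 - 1*(-20)) = (-4/3 + I*sqrt(19)/3)*(-9 + 20) = (-4/3 + I*sqrt(19)/3)*11 = -44/3 + 11*I*sqrt(19)/3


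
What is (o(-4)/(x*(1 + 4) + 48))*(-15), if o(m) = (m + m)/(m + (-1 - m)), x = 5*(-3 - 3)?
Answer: 20/17 ≈ 1.1765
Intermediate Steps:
x = -30 (x = 5*(-6) = -30)
o(m) = -2*m (o(m) = (2*m)/(-1) = (2*m)*(-1) = -2*m)
(o(-4)/(x*(1 + 4) + 48))*(-15) = ((-2*(-4))/(-30*(1 + 4) + 48))*(-15) = (8/(-30*5 + 48))*(-15) = (8/(-150 + 48))*(-15) = (8/(-102))*(-15) = (8*(-1/102))*(-15) = -4/51*(-15) = 20/17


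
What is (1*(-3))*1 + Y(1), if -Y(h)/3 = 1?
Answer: -6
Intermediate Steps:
Y(h) = -3 (Y(h) = -3*1 = -3)
(1*(-3))*1 + Y(1) = (1*(-3))*1 - 3 = -3*1 - 3 = -3 - 3 = -6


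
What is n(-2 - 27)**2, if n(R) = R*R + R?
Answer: 659344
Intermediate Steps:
n(R) = R + R**2 (n(R) = R**2 + R = R + R**2)
n(-2 - 27)**2 = ((-2 - 27)*(1 + (-2 - 27)))**2 = (-29*(1 - 29))**2 = (-29*(-28))**2 = 812**2 = 659344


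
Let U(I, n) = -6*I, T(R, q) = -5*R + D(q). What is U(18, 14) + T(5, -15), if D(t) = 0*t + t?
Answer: -148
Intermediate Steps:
D(t) = t (D(t) = 0 + t = t)
T(R, q) = q - 5*R (T(R, q) = -5*R + q = q - 5*R)
U(18, 14) + T(5, -15) = -6*18 + (-15 - 5*5) = -108 + (-15 - 25) = -108 - 40 = -148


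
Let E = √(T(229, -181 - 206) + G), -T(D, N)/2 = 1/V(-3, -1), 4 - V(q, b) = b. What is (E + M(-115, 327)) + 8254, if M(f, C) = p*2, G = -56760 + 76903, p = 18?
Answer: 8290 + √503565/5 ≈ 8431.9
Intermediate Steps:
V(q, b) = 4 - b
T(D, N) = -⅖ (T(D, N) = -2/(4 - 1*(-1)) = -2/(4 + 1) = -2/5 = -2*⅕ = -⅖)
G = 20143
M(f, C) = 36 (M(f, C) = 18*2 = 36)
E = √503565/5 (E = √(-⅖ + 20143) = √(100713/5) = √503565/5 ≈ 141.92)
(E + M(-115, 327)) + 8254 = (√503565/5 + 36) + 8254 = (36 + √503565/5) + 8254 = 8290 + √503565/5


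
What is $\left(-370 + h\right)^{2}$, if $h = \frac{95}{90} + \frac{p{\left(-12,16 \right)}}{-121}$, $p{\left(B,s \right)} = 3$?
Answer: $\frac{645797068225}{4743684} \approx 1.3614 \cdot 10^{5}$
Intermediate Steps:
$h = \frac{2245}{2178}$ ($h = \frac{95}{90} + \frac{3}{-121} = 95 \cdot \frac{1}{90} + 3 \left(- \frac{1}{121}\right) = \frac{19}{18} - \frac{3}{121} = \frac{2245}{2178} \approx 1.0308$)
$\left(-370 + h\right)^{2} = \left(-370 + \frac{2245}{2178}\right)^{2} = \left(- \frac{803615}{2178}\right)^{2} = \frac{645797068225}{4743684}$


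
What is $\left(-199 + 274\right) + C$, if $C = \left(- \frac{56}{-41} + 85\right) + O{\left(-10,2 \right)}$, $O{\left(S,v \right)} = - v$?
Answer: $\frac{6534}{41} \approx 159.37$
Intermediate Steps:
$C = \frac{3459}{41}$ ($C = \left(- \frac{56}{-41} + 85\right) - 2 = \left(\left(-56\right) \left(- \frac{1}{41}\right) + 85\right) - 2 = \left(\frac{56}{41} + 85\right) - 2 = \frac{3541}{41} - 2 = \frac{3459}{41} \approx 84.366$)
$\left(-199 + 274\right) + C = \left(-199 + 274\right) + \frac{3459}{41} = 75 + \frac{3459}{41} = \frac{6534}{41}$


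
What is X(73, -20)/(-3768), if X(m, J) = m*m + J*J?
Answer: -5729/3768 ≈ -1.5204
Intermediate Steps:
X(m, J) = J² + m² (X(m, J) = m² + J² = J² + m²)
X(73, -20)/(-3768) = ((-20)² + 73²)/(-3768) = (400 + 5329)*(-1/3768) = 5729*(-1/3768) = -5729/3768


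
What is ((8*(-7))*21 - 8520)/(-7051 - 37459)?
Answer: 4848/22255 ≈ 0.21784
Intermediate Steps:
((8*(-7))*21 - 8520)/(-7051 - 37459) = (-56*21 - 8520)/(-44510) = (-1176 - 8520)*(-1/44510) = -9696*(-1/44510) = 4848/22255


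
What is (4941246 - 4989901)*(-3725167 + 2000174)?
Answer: 83929534415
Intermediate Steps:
(4941246 - 4989901)*(-3725167 + 2000174) = -48655*(-1724993) = 83929534415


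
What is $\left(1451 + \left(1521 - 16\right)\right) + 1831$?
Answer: $4787$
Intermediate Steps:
$\left(1451 + \left(1521 - 16\right)\right) + 1831 = \left(1451 + 1505\right) + 1831 = 2956 + 1831 = 4787$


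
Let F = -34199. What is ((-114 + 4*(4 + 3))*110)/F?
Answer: 860/3109 ≈ 0.27662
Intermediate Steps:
((-114 + 4*(4 + 3))*110)/F = ((-114 + 4*(4 + 3))*110)/(-34199) = ((-114 + 4*7)*110)*(-1/34199) = ((-114 + 28)*110)*(-1/34199) = -86*110*(-1/34199) = -9460*(-1/34199) = 860/3109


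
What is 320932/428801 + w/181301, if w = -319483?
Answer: -78809337351/77742050101 ≈ -1.0137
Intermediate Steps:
320932/428801 + w/181301 = 320932/428801 - 319483/181301 = -78809337351/77742050101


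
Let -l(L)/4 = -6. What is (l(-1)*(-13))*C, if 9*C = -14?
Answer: 1456/3 ≈ 485.33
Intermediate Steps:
C = -14/9 (C = (⅑)*(-14) = -14/9 ≈ -1.5556)
l(L) = 24 (l(L) = -4*(-6) = 24)
(l(-1)*(-13))*C = (24*(-13))*(-14/9) = -312*(-14/9) = 1456/3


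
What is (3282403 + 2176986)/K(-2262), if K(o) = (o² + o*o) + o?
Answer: 419953/787002 ≈ 0.53361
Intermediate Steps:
K(o) = o + 2*o² (K(o) = (o² + o²) + o = 2*o² + o = o + 2*o²)
(3282403 + 2176986)/K(-2262) = (3282403 + 2176986)/((-2262*(1 + 2*(-2262)))) = 5459389/((-2262*(1 - 4524))) = 5459389/((-2262*(-4523))) = 5459389/10231026 = 5459389*(1/10231026) = 419953/787002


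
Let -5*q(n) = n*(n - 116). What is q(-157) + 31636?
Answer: 115319/5 ≈ 23064.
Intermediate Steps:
q(n) = -n*(-116 + n)/5 (q(n) = -n*(n - 116)/5 = -n*(-116 + n)/5)
q(-157) + 31636 = (⅕)*(-157)*(116 - 1*(-157)) + 31636 = (⅕)*(-157)*(116 + 157) + 31636 = (⅕)*(-157)*273 + 31636 = -42861/5 + 31636 = 115319/5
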